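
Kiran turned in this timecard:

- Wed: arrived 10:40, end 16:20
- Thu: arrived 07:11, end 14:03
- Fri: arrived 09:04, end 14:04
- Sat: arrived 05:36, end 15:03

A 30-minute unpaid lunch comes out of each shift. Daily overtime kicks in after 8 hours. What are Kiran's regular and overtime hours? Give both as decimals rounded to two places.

Regular 24.03 hours, overtime 0.95 hours

Wed: 10:40–16:20 = 5 h 40 min; less 30 min break → 5 h 10 min
Thu: 07:11–14:03 = 6 h 52 min; less 30 min break → 6 h 22 min
Fri: 09:04–14:04 = 5 h 0 min; less 30 min break → 4 h 30 min
Sat: 05:36–15:03 = 9 h 27 min; less 30 min break → 8 h 57 min
Wed reg 5 h 10 min / OT 0 h 0 min; Thu reg 6 h 22 min / OT 0 h 0 min; Fri reg 4 h 30 min / OT 0 h 0 min; Sat reg 8 h 0 min / OT 0 h 57 min.
Totals: regular 24 h 2 min, overtime 0 h 57 min.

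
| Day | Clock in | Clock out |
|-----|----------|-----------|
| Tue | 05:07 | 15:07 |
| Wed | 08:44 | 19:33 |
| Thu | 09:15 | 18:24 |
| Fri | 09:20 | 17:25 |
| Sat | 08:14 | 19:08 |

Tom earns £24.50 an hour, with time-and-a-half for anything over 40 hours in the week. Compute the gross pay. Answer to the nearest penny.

Tue: 05:07–15:07 = 10 h 0 min
Wed: 08:44–19:33 = 10 h 49 min
Thu: 09:15–18:24 = 9 h 9 min
Fri: 09:20–17:25 = 8 h 5 min
Sat: 08:14–19:08 = 10 h 54 min
Total worked: 48 h 57 min = 2937 min.
Regular 40 h 0 min = 2400 min at £24.50/h; overtime 8 h 57 min = 537 min at £36.75/h.
Pay = (2400 × £24.50 + 537 × £36.75) ÷ 60 = £1308.91.

£1308.91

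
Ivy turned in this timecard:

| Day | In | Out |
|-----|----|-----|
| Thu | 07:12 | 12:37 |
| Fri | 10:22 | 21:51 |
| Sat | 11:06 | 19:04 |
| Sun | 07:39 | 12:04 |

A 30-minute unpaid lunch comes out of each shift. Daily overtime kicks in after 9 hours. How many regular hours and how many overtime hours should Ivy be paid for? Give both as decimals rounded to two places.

Thu: 07:12–12:37 = 5 h 25 min; less 30 min break → 4 h 55 min
Fri: 10:22–21:51 = 11 h 29 min; less 30 min break → 10 h 59 min
Sat: 11:06–19:04 = 7 h 58 min; less 30 min break → 7 h 28 min
Sun: 07:39–12:04 = 4 h 25 min; less 30 min break → 3 h 55 min
Thu reg 4 h 55 min / OT 0 h 0 min; Fri reg 9 h 0 min / OT 1 h 59 min; Sat reg 7 h 28 min / OT 0 h 0 min; Sun reg 3 h 55 min / OT 0 h 0 min.
Totals: regular 25 h 18 min, overtime 1 h 59 min.

Regular 25.30 hours, overtime 1.98 hours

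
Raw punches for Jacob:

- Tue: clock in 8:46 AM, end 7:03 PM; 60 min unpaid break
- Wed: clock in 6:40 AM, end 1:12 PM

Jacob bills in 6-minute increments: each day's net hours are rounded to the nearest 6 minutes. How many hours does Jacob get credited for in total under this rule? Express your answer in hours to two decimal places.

15.80 hours

Tue: 8:46 AM–7:03 PM = 10 h 17 min − 60 min = 9 h 17 min → rounds to 9 h 18 min
Wed: 6:40 AM–1:12 PM = 6 h 32 min → rounds to 6 h 30 min
Total credited: 15 h 48 min.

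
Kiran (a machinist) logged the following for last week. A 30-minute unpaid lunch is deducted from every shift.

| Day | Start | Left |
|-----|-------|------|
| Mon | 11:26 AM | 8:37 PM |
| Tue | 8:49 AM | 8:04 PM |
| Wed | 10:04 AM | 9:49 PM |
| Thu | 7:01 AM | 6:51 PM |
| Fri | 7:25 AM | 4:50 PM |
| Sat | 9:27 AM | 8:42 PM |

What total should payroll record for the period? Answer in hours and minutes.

61 h 41 min

Mon: 11:26 AM–8:37 PM = 9 h 11 min; less 30 min break → 8 h 41 min
Tue: 8:49 AM–8:04 PM = 11 h 15 min; less 30 min break → 10 h 45 min
Wed: 10:04 AM–9:49 PM = 11 h 45 min; less 30 min break → 11 h 15 min
Thu: 7:01 AM–6:51 PM = 11 h 50 min; less 30 min break → 11 h 20 min
Fri: 7:25 AM–4:50 PM = 9 h 25 min; less 30 min break → 8 h 55 min
Sat: 9:27 AM–8:42 PM = 11 h 15 min; less 30 min break → 10 h 45 min
Total: 8 h 41 min + 10 h 45 min + 11 h 15 min + 11 h 20 min + 8 h 55 min + 10 h 45 min = 61 h 41 min.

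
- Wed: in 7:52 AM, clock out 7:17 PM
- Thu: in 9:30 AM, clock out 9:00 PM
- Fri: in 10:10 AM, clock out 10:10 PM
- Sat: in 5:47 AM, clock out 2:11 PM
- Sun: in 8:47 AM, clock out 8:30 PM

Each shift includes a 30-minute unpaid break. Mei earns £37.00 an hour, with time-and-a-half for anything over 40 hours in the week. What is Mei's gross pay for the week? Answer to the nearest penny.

£2175.60

Wed: 7:52 AM–7:17 PM = 11 h 25 min; less 30 min break → 10 h 55 min
Thu: 9:30 AM–9:00 PM = 11 h 30 min; less 30 min break → 11 h 0 min
Fri: 10:10 AM–10:10 PM = 12 h 0 min; less 30 min break → 11 h 30 min
Sat: 5:47 AM–2:11 PM = 8 h 24 min; less 30 min break → 7 h 54 min
Sun: 8:47 AM–8:30 PM = 11 h 43 min; less 30 min break → 11 h 13 min
Total worked: 52 h 32 min = 3152 min.
Regular 40 h 0 min = 2400 min at £37.00/h; overtime 12 h 32 min = 752 min at £55.50/h.
Pay = (2400 × £37.00 + 752 × £55.50) ÷ 60 = £2175.60.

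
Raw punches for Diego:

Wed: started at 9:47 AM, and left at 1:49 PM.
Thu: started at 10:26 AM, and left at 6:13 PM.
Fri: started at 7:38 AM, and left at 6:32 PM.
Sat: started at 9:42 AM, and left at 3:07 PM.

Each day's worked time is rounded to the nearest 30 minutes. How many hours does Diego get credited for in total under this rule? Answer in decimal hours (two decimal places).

28.50 hours

Wed: 9:47 AM–1:49 PM = 4 h 2 min → rounds to 4 h 0 min
Thu: 10:26 AM–6:13 PM = 7 h 47 min → rounds to 8 h 0 min
Fri: 7:38 AM–6:32 PM = 10 h 54 min → rounds to 11 h 0 min
Sat: 9:42 AM–3:07 PM = 5 h 25 min → rounds to 5 h 30 min
Total credited: 28 h 30 min.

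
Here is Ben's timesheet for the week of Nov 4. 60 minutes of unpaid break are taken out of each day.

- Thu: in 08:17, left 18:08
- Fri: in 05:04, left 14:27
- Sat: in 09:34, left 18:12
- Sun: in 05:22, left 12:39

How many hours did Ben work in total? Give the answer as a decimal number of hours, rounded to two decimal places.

31.15 hours

Thu: 08:17–18:08 = 9 h 51 min; less 60 min break → 8 h 51 min
Fri: 05:04–14:27 = 9 h 23 min; less 60 min break → 8 h 23 min
Sat: 09:34–18:12 = 8 h 38 min; less 60 min break → 7 h 38 min
Sun: 05:22–12:39 = 7 h 17 min; less 60 min break → 6 h 17 min
Total: 8 h 51 min + 8 h 23 min + 7 h 38 min + 6 h 17 min = 31 h 9 min.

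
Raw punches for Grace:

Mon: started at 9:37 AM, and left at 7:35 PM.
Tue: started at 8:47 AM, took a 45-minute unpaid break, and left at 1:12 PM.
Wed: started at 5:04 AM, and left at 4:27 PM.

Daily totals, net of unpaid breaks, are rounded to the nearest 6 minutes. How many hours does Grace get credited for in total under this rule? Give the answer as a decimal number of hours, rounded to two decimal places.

Mon: 9:37 AM–7:35 PM = 9 h 58 min → rounds to 10 h 0 min
Tue: 8:47 AM–1:12 PM = 4 h 25 min − 45 min = 3 h 40 min → rounds to 3 h 42 min
Wed: 5:04 AM–4:27 PM = 11 h 23 min → rounds to 11 h 24 min
Total credited: 25 h 6 min.

25.10 hours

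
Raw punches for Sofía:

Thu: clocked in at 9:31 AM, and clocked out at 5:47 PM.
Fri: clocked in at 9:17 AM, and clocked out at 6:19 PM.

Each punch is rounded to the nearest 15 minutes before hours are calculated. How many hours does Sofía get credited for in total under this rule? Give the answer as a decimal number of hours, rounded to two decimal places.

17.25 hours

Thu: in 9:31 AM→9:30 AM, out 5:47 PM→5:45 PM; 8 h 15 min
Fri: in 9:17 AM→9:15 AM, out 6:19 PM→6:15 PM; 9 h 0 min
Total credited: 17 h 15 min.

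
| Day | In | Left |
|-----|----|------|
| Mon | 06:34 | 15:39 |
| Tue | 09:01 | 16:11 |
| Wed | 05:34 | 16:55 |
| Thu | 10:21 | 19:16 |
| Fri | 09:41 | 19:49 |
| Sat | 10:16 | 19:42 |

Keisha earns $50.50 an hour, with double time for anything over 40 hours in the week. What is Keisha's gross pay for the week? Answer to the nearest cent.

Mon: 06:34–15:39 = 9 h 5 min
Tue: 09:01–16:11 = 7 h 10 min
Wed: 05:34–16:55 = 11 h 21 min
Thu: 10:21–19:16 = 8 h 55 min
Fri: 09:41–19:49 = 10 h 8 min
Sat: 10:16–19:42 = 9 h 26 min
Total worked: 56 h 5 min = 3365 min.
Regular 40 h 0 min = 2400 min at $50.50/h; overtime 16 h 5 min = 965 min at $101.00/h.
Pay = (2400 × $50.50 + 965 × $101.00) ÷ 60 = $3644.42.

$3644.42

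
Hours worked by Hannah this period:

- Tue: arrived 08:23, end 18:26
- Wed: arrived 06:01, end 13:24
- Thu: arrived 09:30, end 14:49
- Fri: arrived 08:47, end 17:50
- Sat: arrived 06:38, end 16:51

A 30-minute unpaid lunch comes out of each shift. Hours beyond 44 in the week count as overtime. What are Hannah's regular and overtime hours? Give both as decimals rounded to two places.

Regular 39.52 hours, overtime 0.00 hours

Tue: 08:23–18:26 = 10 h 3 min; less 30 min break → 9 h 33 min
Wed: 06:01–13:24 = 7 h 23 min; less 30 min break → 6 h 53 min
Thu: 09:30–14:49 = 5 h 19 min; less 30 min break → 4 h 49 min
Fri: 08:47–17:50 = 9 h 3 min; less 30 min break → 8 h 33 min
Sat: 06:38–16:51 = 10 h 13 min; less 30 min break → 9 h 43 min
Total worked: 39 h 31 min = 39.52 h.
Threshold 44 h → overtime 0 h 0 min, regular 39 h 31 min.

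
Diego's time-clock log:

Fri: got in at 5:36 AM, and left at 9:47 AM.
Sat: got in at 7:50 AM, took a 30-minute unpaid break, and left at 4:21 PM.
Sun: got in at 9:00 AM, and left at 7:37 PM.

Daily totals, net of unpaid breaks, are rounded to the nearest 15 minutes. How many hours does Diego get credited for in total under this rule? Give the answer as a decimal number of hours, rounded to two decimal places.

22.75 hours

Fri: 5:36 AM–9:47 AM = 4 h 11 min → rounds to 4 h 15 min
Sat: 7:50 AM–4:21 PM = 8 h 31 min − 30 min = 8 h 1 min → rounds to 8 h 0 min
Sun: 9:00 AM–7:37 PM = 10 h 37 min → rounds to 10 h 30 min
Total credited: 22 h 45 min.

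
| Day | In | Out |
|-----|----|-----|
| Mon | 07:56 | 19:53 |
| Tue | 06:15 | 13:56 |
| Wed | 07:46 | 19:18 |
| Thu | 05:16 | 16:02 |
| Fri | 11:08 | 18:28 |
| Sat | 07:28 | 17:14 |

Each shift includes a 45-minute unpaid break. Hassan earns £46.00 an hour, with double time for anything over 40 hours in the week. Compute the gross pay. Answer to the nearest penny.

Mon: 07:56–19:53 = 11 h 57 min; less 45 min break → 11 h 12 min
Tue: 06:15–13:56 = 7 h 41 min; less 45 min break → 6 h 56 min
Wed: 07:46–19:18 = 11 h 32 min; less 45 min break → 10 h 47 min
Thu: 05:16–16:02 = 10 h 46 min; less 45 min break → 10 h 1 min
Fri: 11:08–18:28 = 7 h 20 min; less 45 min break → 6 h 35 min
Sat: 07:28–17:14 = 9 h 46 min; less 45 min break → 9 h 1 min
Total worked: 54 h 32 min = 3272 min.
Regular 40 h 0 min = 2400 min at £46.00/h; overtime 14 h 32 min = 872 min at £92.00/h.
Pay = (2400 × £46.00 + 872 × £92.00) ÷ 60 = £3177.07.

£3177.07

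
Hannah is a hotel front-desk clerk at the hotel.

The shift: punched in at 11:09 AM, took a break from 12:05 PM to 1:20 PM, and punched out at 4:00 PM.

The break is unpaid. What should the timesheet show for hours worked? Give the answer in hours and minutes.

3 h 36 min

The shift: 11:09 AM–4:00 PM = 4 h 51 min; less 75 min break → 3 h 36 min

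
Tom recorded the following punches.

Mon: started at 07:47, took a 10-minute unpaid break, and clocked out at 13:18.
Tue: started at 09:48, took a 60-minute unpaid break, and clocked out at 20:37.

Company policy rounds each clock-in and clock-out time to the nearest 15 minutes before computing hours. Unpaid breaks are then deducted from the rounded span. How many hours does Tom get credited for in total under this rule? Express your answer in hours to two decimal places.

15.08 hours

Mon: in 07:47→07:45, out 13:18→13:15; 5 h 30 min − 10 min = 5 h 20 min
Tue: in 09:48→09:45, out 20:37→20:30; 10 h 45 min − 60 min = 9 h 45 min
Total credited: 15 h 5 min.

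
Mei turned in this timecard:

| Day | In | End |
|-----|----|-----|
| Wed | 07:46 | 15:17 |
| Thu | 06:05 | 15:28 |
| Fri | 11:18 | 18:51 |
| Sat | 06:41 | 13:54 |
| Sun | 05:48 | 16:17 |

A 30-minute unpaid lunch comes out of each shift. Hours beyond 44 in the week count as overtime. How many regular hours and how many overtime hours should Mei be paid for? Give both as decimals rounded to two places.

Regular 39.65 hours, overtime 0.00 hours

Wed: 07:46–15:17 = 7 h 31 min; less 30 min break → 7 h 1 min
Thu: 06:05–15:28 = 9 h 23 min; less 30 min break → 8 h 53 min
Fri: 11:18–18:51 = 7 h 33 min; less 30 min break → 7 h 3 min
Sat: 06:41–13:54 = 7 h 13 min; less 30 min break → 6 h 43 min
Sun: 05:48–16:17 = 10 h 29 min; less 30 min break → 9 h 59 min
Total worked: 39 h 39 min = 39.65 h.
Threshold 44 h → overtime 0 h 0 min, regular 39 h 39 min.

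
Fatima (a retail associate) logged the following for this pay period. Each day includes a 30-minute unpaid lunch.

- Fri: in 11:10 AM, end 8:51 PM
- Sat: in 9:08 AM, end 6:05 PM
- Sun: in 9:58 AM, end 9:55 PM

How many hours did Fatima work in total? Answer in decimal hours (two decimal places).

29.08 hours

Fri: 11:10 AM–8:51 PM = 9 h 41 min; less 30 min break → 9 h 11 min
Sat: 9:08 AM–6:05 PM = 8 h 57 min; less 30 min break → 8 h 27 min
Sun: 9:58 AM–9:55 PM = 11 h 57 min; less 30 min break → 11 h 27 min
Total: 9 h 11 min + 8 h 27 min + 11 h 27 min = 29 h 5 min.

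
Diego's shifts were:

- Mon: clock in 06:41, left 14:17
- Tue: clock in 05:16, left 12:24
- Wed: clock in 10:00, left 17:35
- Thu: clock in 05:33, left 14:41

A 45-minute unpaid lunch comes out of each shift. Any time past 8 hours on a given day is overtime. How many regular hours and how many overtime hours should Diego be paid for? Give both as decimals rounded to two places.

Regular 28.07 hours, overtime 0.38 hours

Mon: 06:41–14:17 = 7 h 36 min; less 45 min break → 6 h 51 min
Tue: 05:16–12:24 = 7 h 8 min; less 45 min break → 6 h 23 min
Wed: 10:00–17:35 = 7 h 35 min; less 45 min break → 6 h 50 min
Thu: 05:33–14:41 = 9 h 8 min; less 45 min break → 8 h 23 min
Mon reg 6 h 51 min / OT 0 h 0 min; Tue reg 6 h 23 min / OT 0 h 0 min; Wed reg 6 h 50 min / OT 0 h 0 min; Thu reg 8 h 0 min / OT 0 h 23 min.
Totals: regular 28 h 4 min, overtime 0 h 23 min.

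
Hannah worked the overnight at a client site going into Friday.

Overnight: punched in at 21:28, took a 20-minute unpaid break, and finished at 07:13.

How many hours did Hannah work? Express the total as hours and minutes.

Overnight: 21:28 → midnight = 2 h 32 min; midnight → 07:13 = 7 h 13 min; span 9 h 45 min; less 20 min break → 9 h 25 min

9 h 25 min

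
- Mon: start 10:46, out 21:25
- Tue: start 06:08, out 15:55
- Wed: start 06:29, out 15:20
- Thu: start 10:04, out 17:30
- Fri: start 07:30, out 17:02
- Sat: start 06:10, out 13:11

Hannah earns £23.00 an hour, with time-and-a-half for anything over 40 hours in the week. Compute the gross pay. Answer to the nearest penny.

£1377.70

Mon: 10:46–21:25 = 10 h 39 min
Tue: 06:08–15:55 = 9 h 47 min
Wed: 06:29–15:20 = 8 h 51 min
Thu: 10:04–17:30 = 7 h 26 min
Fri: 07:30–17:02 = 9 h 32 min
Sat: 06:10–13:11 = 7 h 1 min
Total worked: 53 h 16 min = 3196 min.
Regular 40 h 0 min = 2400 min at £23.00/h; overtime 13 h 16 min = 796 min at £34.50/h.
Pay = (2400 × £23.00 + 796 × £34.50) ÷ 60 = £1377.70.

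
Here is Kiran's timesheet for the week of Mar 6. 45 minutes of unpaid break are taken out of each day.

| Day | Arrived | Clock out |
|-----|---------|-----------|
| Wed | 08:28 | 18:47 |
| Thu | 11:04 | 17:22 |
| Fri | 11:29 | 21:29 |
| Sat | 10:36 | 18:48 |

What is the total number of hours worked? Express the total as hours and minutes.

31 h 49 min

Wed: 08:28–18:47 = 10 h 19 min; less 45 min break → 9 h 34 min
Thu: 11:04–17:22 = 6 h 18 min; less 45 min break → 5 h 33 min
Fri: 11:29–21:29 = 10 h 0 min; less 45 min break → 9 h 15 min
Sat: 10:36–18:48 = 8 h 12 min; less 45 min break → 7 h 27 min
Total: 9 h 34 min + 5 h 33 min + 9 h 15 min + 7 h 27 min = 31 h 49 min.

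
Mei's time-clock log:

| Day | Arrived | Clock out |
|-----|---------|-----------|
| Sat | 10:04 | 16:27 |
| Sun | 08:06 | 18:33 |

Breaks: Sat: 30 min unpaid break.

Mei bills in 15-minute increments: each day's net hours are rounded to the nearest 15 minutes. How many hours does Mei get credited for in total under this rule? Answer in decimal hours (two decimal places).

16.50 hours

Sat: 10:04–16:27 = 6 h 23 min − 30 min = 5 h 53 min → rounds to 6 h 0 min
Sun: 08:06–18:33 = 10 h 27 min → rounds to 10 h 30 min
Total credited: 16 h 30 min.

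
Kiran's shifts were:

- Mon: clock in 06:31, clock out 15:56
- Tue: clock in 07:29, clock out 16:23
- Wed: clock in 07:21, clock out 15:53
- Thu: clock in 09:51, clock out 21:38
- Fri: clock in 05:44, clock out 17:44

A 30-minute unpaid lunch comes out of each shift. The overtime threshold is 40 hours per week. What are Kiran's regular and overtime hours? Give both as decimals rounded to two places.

Regular 40.00 hours, overtime 8.13 hours

Mon: 06:31–15:56 = 9 h 25 min; less 30 min break → 8 h 55 min
Tue: 07:29–16:23 = 8 h 54 min; less 30 min break → 8 h 24 min
Wed: 07:21–15:53 = 8 h 32 min; less 30 min break → 8 h 2 min
Thu: 09:51–21:38 = 11 h 47 min; less 30 min break → 11 h 17 min
Fri: 05:44–17:44 = 12 h 0 min; less 30 min break → 11 h 30 min
Total worked: 48 h 8 min = 48.13 h.
Threshold 40 h → overtime 8 h 8 min, regular 40 h 0 min.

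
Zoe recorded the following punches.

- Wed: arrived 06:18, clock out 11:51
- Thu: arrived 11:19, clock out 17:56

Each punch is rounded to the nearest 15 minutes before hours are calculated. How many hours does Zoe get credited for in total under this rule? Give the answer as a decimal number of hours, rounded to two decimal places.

12.25 hours

Wed: in 06:18→06:15, out 11:51→11:45; 5 h 30 min
Thu: in 11:19→11:15, out 17:56→18:00; 6 h 45 min
Total credited: 12 h 15 min.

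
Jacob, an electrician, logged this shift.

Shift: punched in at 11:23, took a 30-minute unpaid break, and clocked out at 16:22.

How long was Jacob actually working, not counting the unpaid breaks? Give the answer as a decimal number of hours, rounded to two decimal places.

Shift: 11:23–16:22 = 4 h 59 min; less 30 min break → 4 h 29 min

4.48 hours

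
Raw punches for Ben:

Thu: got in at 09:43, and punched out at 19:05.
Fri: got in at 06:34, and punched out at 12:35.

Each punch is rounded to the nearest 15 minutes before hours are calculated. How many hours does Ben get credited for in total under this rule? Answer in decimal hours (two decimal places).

15.25 hours

Thu: in 09:43→09:45, out 19:05→19:00; 9 h 15 min
Fri: in 06:34→06:30, out 12:35→12:30; 6 h 0 min
Total credited: 15 h 15 min.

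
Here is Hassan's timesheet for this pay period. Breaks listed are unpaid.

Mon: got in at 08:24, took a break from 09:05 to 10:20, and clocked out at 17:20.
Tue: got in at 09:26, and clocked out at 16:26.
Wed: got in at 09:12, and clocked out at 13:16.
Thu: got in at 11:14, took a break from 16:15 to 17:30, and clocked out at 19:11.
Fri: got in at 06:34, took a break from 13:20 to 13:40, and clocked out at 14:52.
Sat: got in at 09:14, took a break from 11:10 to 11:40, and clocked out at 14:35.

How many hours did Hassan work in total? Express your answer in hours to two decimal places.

Mon: 08:24–17:20 = 8 h 56 min; less 75 min break → 7 h 41 min
Tue: 09:26–16:26 = 7 h 0 min
Wed: 09:12–13:16 = 4 h 4 min
Thu: 11:14–19:11 = 7 h 57 min; less 75 min break → 6 h 42 min
Fri: 06:34–14:52 = 8 h 18 min; less 20 min break → 7 h 58 min
Sat: 09:14–14:35 = 5 h 21 min; less 30 min break → 4 h 51 min
Total: 7 h 41 min + 7 h 0 min + 4 h 4 min + 6 h 42 min + 7 h 58 min + 4 h 51 min = 38 h 16 min.

38.27 hours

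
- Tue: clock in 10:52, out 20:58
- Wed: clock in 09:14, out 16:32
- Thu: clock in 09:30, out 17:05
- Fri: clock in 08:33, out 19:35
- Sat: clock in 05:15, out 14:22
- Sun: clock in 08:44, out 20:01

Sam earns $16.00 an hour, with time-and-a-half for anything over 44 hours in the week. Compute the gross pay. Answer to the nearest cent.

Tue: 10:52–20:58 = 10 h 6 min
Wed: 09:14–16:32 = 7 h 18 min
Thu: 09:30–17:05 = 7 h 35 min
Fri: 08:33–19:35 = 11 h 2 min
Sat: 05:15–14:22 = 9 h 7 min
Sun: 08:44–20:01 = 11 h 17 min
Total worked: 56 h 25 min = 3385 min.
Regular 44 h 0 min = 2640 min at $16.00/h; overtime 12 h 25 min = 745 min at $24.00/h.
Pay = (2640 × $16.00 + 745 × $24.00) ÷ 60 = $1002.00.

$1002.00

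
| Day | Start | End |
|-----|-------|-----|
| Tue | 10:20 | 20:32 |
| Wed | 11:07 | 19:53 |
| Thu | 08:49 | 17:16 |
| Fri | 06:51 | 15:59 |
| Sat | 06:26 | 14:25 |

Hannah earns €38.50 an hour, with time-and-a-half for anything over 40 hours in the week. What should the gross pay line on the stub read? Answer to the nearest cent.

Tue: 10:20–20:32 = 10 h 12 min
Wed: 11:07–19:53 = 8 h 46 min
Thu: 08:49–17:16 = 8 h 27 min
Fri: 06:51–15:59 = 9 h 8 min
Sat: 06:26–14:25 = 7 h 59 min
Total worked: 44 h 32 min = 2672 min.
Regular 40 h 0 min = 2400 min at €38.50/h; overtime 4 h 32 min = 272 min at €57.75/h.
Pay = (2400 × €38.50 + 272 × €57.75) ÷ 60 = €1801.80.

€1801.80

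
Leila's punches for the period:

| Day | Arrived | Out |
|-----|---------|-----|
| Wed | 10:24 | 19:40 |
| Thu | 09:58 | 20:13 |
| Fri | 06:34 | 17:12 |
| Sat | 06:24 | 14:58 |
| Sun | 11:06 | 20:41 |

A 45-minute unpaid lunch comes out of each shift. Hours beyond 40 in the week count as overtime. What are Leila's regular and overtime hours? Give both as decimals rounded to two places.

Wed: 10:24–19:40 = 9 h 16 min; less 45 min break → 8 h 31 min
Thu: 09:58–20:13 = 10 h 15 min; less 45 min break → 9 h 30 min
Fri: 06:34–17:12 = 10 h 38 min; less 45 min break → 9 h 53 min
Sat: 06:24–14:58 = 8 h 34 min; less 45 min break → 7 h 49 min
Sun: 11:06–20:41 = 9 h 35 min; less 45 min break → 8 h 50 min
Total worked: 44 h 33 min = 44.55 h.
Threshold 40 h → overtime 4 h 33 min, regular 40 h 0 min.

Regular 40.00 hours, overtime 4.55 hours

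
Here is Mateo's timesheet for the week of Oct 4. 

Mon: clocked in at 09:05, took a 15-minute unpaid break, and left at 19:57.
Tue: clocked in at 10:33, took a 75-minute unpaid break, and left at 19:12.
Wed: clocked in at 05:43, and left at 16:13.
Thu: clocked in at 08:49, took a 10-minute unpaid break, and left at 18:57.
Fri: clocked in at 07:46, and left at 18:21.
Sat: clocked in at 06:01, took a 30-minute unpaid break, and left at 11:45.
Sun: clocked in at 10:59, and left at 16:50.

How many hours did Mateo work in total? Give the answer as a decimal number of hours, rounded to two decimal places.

60.15 hours

Mon: 09:05–19:57 = 10 h 52 min; less 15 min break → 10 h 37 min
Tue: 10:33–19:12 = 8 h 39 min; less 75 min break → 7 h 24 min
Wed: 05:43–16:13 = 10 h 30 min
Thu: 08:49–18:57 = 10 h 8 min; less 10 min break → 9 h 58 min
Fri: 07:46–18:21 = 10 h 35 min
Sat: 06:01–11:45 = 5 h 44 min; less 30 min break → 5 h 14 min
Sun: 10:59–16:50 = 5 h 51 min
Total: 10 h 37 min + 7 h 24 min + 10 h 30 min + 9 h 58 min + 10 h 35 min + 5 h 14 min + 5 h 51 min = 60 h 9 min.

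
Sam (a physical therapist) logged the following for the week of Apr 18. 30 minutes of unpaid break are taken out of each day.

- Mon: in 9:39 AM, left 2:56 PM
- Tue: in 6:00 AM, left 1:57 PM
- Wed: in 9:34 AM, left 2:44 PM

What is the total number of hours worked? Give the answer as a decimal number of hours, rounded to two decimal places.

16.90 hours

Mon: 9:39 AM–2:56 PM = 5 h 17 min; less 30 min break → 4 h 47 min
Tue: 6:00 AM–1:57 PM = 7 h 57 min; less 30 min break → 7 h 27 min
Wed: 9:34 AM–2:44 PM = 5 h 10 min; less 30 min break → 4 h 40 min
Total: 4 h 47 min + 7 h 27 min + 4 h 40 min = 16 h 54 min.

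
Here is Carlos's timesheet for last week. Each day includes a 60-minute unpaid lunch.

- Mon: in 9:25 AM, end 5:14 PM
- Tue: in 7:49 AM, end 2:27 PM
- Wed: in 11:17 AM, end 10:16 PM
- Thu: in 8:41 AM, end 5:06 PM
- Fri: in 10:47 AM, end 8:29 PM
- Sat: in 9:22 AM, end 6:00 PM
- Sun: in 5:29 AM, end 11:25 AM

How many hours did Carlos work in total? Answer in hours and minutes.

Mon: 9:25 AM–5:14 PM = 7 h 49 min; less 60 min break → 6 h 49 min
Tue: 7:49 AM–2:27 PM = 6 h 38 min; less 60 min break → 5 h 38 min
Wed: 11:17 AM–10:16 PM = 10 h 59 min; less 60 min break → 9 h 59 min
Thu: 8:41 AM–5:06 PM = 8 h 25 min; less 60 min break → 7 h 25 min
Fri: 10:47 AM–8:29 PM = 9 h 42 min; less 60 min break → 8 h 42 min
Sat: 9:22 AM–6:00 PM = 8 h 38 min; less 60 min break → 7 h 38 min
Sun: 5:29 AM–11:25 AM = 5 h 56 min; less 60 min break → 4 h 56 min
Total: 6 h 49 min + 5 h 38 min + 9 h 59 min + 7 h 25 min + 8 h 42 min + 7 h 38 min + 4 h 56 min = 51 h 7 min.

51 h 7 min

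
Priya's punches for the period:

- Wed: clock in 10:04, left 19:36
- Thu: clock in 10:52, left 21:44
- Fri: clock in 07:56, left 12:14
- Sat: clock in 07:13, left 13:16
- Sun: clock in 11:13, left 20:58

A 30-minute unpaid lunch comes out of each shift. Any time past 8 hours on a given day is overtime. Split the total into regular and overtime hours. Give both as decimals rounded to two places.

Wed: 10:04–19:36 = 9 h 32 min; less 30 min break → 9 h 2 min
Thu: 10:52–21:44 = 10 h 52 min; less 30 min break → 10 h 22 min
Fri: 07:56–12:14 = 4 h 18 min; less 30 min break → 3 h 48 min
Sat: 07:13–13:16 = 6 h 3 min; less 30 min break → 5 h 33 min
Sun: 11:13–20:58 = 9 h 45 min; less 30 min break → 9 h 15 min
Wed reg 8 h 0 min / OT 1 h 2 min; Thu reg 8 h 0 min / OT 2 h 22 min; Fri reg 3 h 48 min / OT 0 h 0 min; Sat reg 5 h 33 min / OT 0 h 0 min; Sun reg 8 h 0 min / OT 1 h 15 min.
Totals: regular 33 h 21 min, overtime 4 h 39 min.

Regular 33.35 hours, overtime 4.65 hours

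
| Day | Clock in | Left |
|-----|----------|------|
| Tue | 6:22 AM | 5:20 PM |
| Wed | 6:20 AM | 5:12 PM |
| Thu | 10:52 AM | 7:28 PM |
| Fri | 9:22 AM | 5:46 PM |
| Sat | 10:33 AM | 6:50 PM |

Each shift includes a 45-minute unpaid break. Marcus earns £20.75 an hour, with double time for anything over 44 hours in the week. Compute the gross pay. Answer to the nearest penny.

Tue: 6:22 AM–5:20 PM = 10 h 58 min; less 45 min break → 10 h 13 min
Wed: 6:20 AM–5:12 PM = 10 h 52 min; less 45 min break → 10 h 7 min
Thu: 10:52 AM–7:28 PM = 8 h 36 min; less 45 min break → 7 h 51 min
Fri: 9:22 AM–5:46 PM = 8 h 24 min; less 45 min break → 7 h 39 min
Sat: 10:33 AM–6:50 PM = 8 h 17 min; less 45 min break → 7 h 32 min
Total worked: 43 h 22 min = 2602 min.
Regular 43 h 22 min = 2602 min at £20.75/h; overtime 0 h 0 min = 0 min at £41.50/h.
Pay = (2602 × £20.75 + 0 × £41.50) ÷ 60 = £899.86.

£899.86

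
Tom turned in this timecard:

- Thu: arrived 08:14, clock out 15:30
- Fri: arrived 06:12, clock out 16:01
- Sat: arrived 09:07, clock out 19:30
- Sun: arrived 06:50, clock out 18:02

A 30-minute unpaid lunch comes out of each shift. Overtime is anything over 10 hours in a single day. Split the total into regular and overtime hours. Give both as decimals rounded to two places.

Thu: 08:14–15:30 = 7 h 16 min; less 30 min break → 6 h 46 min
Fri: 06:12–16:01 = 9 h 49 min; less 30 min break → 9 h 19 min
Sat: 09:07–19:30 = 10 h 23 min; less 30 min break → 9 h 53 min
Sun: 06:50–18:02 = 11 h 12 min; less 30 min break → 10 h 42 min
Thu reg 6 h 46 min / OT 0 h 0 min; Fri reg 9 h 19 min / OT 0 h 0 min; Sat reg 9 h 53 min / OT 0 h 0 min; Sun reg 10 h 0 min / OT 0 h 42 min.
Totals: regular 35 h 58 min, overtime 0 h 42 min.

Regular 35.97 hours, overtime 0.70 hours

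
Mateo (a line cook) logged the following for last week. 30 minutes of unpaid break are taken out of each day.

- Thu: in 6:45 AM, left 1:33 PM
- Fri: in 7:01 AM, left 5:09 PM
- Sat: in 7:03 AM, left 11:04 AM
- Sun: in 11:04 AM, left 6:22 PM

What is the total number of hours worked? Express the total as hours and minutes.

Thu: 6:45 AM–1:33 PM = 6 h 48 min; less 30 min break → 6 h 18 min
Fri: 7:01 AM–5:09 PM = 10 h 8 min; less 30 min break → 9 h 38 min
Sat: 7:03 AM–11:04 AM = 4 h 1 min; less 30 min break → 3 h 31 min
Sun: 11:04 AM–6:22 PM = 7 h 18 min; less 30 min break → 6 h 48 min
Total: 6 h 18 min + 9 h 38 min + 3 h 31 min + 6 h 48 min = 26 h 15 min.

26 h 15 min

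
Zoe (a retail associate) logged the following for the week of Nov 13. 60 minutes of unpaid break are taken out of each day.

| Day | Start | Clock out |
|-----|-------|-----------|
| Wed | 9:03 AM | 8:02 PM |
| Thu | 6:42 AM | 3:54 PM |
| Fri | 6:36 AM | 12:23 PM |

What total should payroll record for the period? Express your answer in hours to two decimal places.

Wed: 9:03 AM–8:02 PM = 10 h 59 min; less 60 min break → 9 h 59 min
Thu: 6:42 AM–3:54 PM = 9 h 12 min; less 60 min break → 8 h 12 min
Fri: 6:36 AM–12:23 PM = 5 h 47 min; less 60 min break → 4 h 47 min
Total: 9 h 59 min + 8 h 12 min + 4 h 47 min = 22 h 58 min.

22.97 hours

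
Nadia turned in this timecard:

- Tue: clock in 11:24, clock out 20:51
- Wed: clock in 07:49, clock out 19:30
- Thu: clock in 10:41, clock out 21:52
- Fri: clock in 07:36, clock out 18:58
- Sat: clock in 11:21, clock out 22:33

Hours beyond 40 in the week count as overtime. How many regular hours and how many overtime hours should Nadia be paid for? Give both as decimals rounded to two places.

Regular 40.00 hours, overtime 14.88 hours

Tue: 11:24–20:51 = 9 h 27 min
Wed: 07:49–19:30 = 11 h 41 min
Thu: 10:41–21:52 = 11 h 11 min
Fri: 07:36–18:58 = 11 h 22 min
Sat: 11:21–22:33 = 11 h 12 min
Total worked: 54 h 53 min = 54.88 h.
Threshold 40 h → overtime 14 h 53 min, regular 40 h 0 min.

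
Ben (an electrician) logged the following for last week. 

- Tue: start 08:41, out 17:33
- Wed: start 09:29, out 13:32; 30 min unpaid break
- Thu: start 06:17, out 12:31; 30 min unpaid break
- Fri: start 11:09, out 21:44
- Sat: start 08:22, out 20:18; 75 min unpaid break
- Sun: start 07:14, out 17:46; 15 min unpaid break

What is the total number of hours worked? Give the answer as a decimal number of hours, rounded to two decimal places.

Tue: 08:41–17:33 = 8 h 52 min
Wed: 09:29–13:32 = 4 h 3 min; less 30 min break → 3 h 33 min
Thu: 06:17–12:31 = 6 h 14 min; less 30 min break → 5 h 44 min
Fri: 11:09–21:44 = 10 h 35 min
Sat: 08:22–20:18 = 11 h 56 min; less 75 min break → 10 h 41 min
Sun: 07:14–17:46 = 10 h 32 min; less 15 min break → 10 h 17 min
Total: 8 h 52 min + 3 h 33 min + 5 h 44 min + 10 h 35 min + 10 h 41 min + 10 h 17 min = 49 h 42 min.

49.70 hours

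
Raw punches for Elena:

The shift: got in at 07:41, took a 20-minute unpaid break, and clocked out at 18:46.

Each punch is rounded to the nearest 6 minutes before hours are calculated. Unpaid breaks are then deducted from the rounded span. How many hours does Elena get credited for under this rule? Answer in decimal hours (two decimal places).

The shift: in 07:41→07:42, out 18:46→18:48; 11 h 6 min − 20 min = 10 h 46 min

10.77 hours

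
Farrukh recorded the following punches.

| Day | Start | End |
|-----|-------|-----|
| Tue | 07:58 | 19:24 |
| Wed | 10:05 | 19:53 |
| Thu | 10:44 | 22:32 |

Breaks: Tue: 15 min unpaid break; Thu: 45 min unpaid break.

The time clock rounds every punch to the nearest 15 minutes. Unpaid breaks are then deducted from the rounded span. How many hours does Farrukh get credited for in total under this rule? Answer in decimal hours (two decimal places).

Tue: in 07:58→08:00, out 19:24→19:30; 11 h 30 min − 15 min = 11 h 15 min
Wed: in 10:05→10:00, out 19:53→20:00; 10 h 0 min
Thu: in 10:44→10:45, out 22:32→22:30; 11 h 45 min − 45 min = 11 h 0 min
Total credited: 32 h 15 min.

32.25 hours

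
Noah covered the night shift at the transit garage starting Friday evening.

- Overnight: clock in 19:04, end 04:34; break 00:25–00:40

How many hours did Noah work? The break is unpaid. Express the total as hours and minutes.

9 h 15 min

Overnight: 19:04 → midnight = 4 h 56 min; midnight → 04:34 = 4 h 34 min; span 9 h 30 min; less 15 min break → 9 h 15 min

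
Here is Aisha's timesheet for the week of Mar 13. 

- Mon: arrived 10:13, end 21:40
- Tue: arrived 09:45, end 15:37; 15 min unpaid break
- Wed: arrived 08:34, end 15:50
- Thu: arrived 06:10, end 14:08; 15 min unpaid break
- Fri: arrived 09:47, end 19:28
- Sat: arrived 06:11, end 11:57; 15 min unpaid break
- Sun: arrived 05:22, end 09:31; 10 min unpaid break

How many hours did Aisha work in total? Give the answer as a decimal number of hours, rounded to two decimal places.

51.23 hours

Mon: 10:13–21:40 = 11 h 27 min
Tue: 09:45–15:37 = 5 h 52 min; less 15 min break → 5 h 37 min
Wed: 08:34–15:50 = 7 h 16 min
Thu: 06:10–14:08 = 7 h 58 min; less 15 min break → 7 h 43 min
Fri: 09:47–19:28 = 9 h 41 min
Sat: 06:11–11:57 = 5 h 46 min; less 15 min break → 5 h 31 min
Sun: 05:22–09:31 = 4 h 9 min; less 10 min break → 3 h 59 min
Total: 11 h 27 min + 5 h 37 min + 7 h 16 min + 7 h 43 min + 9 h 41 min + 5 h 31 min + 3 h 59 min = 51 h 14 min.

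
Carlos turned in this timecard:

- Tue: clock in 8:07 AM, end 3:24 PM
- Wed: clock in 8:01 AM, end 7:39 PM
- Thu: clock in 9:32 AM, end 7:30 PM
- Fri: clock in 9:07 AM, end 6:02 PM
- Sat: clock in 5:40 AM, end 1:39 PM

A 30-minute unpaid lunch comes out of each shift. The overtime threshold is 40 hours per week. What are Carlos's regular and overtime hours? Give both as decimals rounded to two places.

Tue: 8:07 AM–3:24 PM = 7 h 17 min; less 30 min break → 6 h 47 min
Wed: 8:01 AM–7:39 PM = 11 h 38 min; less 30 min break → 11 h 8 min
Thu: 9:32 AM–7:30 PM = 9 h 58 min; less 30 min break → 9 h 28 min
Fri: 9:07 AM–6:02 PM = 8 h 55 min; less 30 min break → 8 h 25 min
Sat: 5:40 AM–1:39 PM = 7 h 59 min; less 30 min break → 7 h 29 min
Total worked: 43 h 17 min = 43.28 h.
Threshold 40 h → overtime 3 h 17 min, regular 40 h 0 min.

Regular 40.00 hours, overtime 3.28 hours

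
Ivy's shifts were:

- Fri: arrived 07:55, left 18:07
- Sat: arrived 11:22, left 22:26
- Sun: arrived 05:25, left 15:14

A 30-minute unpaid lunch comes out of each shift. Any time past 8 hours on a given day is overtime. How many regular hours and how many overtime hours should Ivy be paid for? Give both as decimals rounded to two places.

Regular 24.00 hours, overtime 5.58 hours

Fri: 07:55–18:07 = 10 h 12 min; less 30 min break → 9 h 42 min
Sat: 11:22–22:26 = 11 h 4 min; less 30 min break → 10 h 34 min
Sun: 05:25–15:14 = 9 h 49 min; less 30 min break → 9 h 19 min
Fri reg 8 h 0 min / OT 1 h 42 min; Sat reg 8 h 0 min / OT 2 h 34 min; Sun reg 8 h 0 min / OT 1 h 19 min.
Totals: regular 24 h 0 min, overtime 5 h 35 min.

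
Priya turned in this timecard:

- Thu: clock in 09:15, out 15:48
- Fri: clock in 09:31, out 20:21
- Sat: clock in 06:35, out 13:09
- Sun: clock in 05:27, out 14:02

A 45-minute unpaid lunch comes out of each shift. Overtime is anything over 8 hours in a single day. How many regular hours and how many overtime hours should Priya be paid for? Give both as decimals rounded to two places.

Thu: 09:15–15:48 = 6 h 33 min; less 45 min break → 5 h 48 min
Fri: 09:31–20:21 = 10 h 50 min; less 45 min break → 10 h 5 min
Sat: 06:35–13:09 = 6 h 34 min; less 45 min break → 5 h 49 min
Sun: 05:27–14:02 = 8 h 35 min; less 45 min break → 7 h 50 min
Thu reg 5 h 48 min / OT 0 h 0 min; Fri reg 8 h 0 min / OT 2 h 5 min; Sat reg 5 h 49 min / OT 0 h 0 min; Sun reg 7 h 50 min / OT 0 h 0 min.
Totals: regular 27 h 27 min, overtime 2 h 5 min.

Regular 27.45 hours, overtime 2.08 hours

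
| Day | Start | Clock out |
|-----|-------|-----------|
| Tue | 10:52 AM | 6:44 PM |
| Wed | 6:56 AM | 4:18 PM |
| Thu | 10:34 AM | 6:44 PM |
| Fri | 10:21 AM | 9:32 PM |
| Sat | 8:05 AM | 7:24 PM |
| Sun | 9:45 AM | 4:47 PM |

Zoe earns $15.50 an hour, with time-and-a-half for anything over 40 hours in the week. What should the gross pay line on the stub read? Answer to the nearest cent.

Tue: 10:52 AM–6:44 PM = 7 h 52 min
Wed: 6:56 AM–4:18 PM = 9 h 22 min
Thu: 10:34 AM–6:44 PM = 8 h 10 min
Fri: 10:21 AM–9:32 PM = 11 h 11 min
Sat: 8:05 AM–7:24 PM = 11 h 19 min
Sun: 9:45 AM–4:47 PM = 7 h 2 min
Total worked: 54 h 56 min = 3296 min.
Regular 40 h 0 min = 2400 min at $15.50/h; overtime 14 h 56 min = 896 min at $23.25/h.
Pay = (2400 × $15.50 + 896 × $23.25) ÷ 60 = $967.20.

$967.20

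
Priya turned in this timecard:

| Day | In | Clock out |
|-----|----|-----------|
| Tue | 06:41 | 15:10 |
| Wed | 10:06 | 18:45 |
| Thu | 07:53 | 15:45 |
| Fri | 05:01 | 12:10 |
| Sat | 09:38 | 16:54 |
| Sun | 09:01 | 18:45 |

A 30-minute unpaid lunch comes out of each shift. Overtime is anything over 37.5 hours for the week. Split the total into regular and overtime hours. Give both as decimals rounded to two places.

Regular 37.50 hours, overtime 8.65 hours

Tue: 06:41–15:10 = 8 h 29 min; less 30 min break → 7 h 59 min
Wed: 10:06–18:45 = 8 h 39 min; less 30 min break → 8 h 9 min
Thu: 07:53–15:45 = 7 h 52 min; less 30 min break → 7 h 22 min
Fri: 05:01–12:10 = 7 h 9 min; less 30 min break → 6 h 39 min
Sat: 09:38–16:54 = 7 h 16 min; less 30 min break → 6 h 46 min
Sun: 09:01–18:45 = 9 h 44 min; less 30 min break → 9 h 14 min
Total worked: 46 h 9 min = 46.15 h.
Threshold 37.5 h → overtime 8 h 39 min, regular 37 h 30 min.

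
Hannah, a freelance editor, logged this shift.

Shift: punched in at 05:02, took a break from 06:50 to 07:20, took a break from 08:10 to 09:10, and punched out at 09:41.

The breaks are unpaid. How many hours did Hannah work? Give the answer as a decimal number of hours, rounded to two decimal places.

Shift: 05:02–09:41 = 4 h 39 min; less 90 min break → 3 h 9 min

3.15 hours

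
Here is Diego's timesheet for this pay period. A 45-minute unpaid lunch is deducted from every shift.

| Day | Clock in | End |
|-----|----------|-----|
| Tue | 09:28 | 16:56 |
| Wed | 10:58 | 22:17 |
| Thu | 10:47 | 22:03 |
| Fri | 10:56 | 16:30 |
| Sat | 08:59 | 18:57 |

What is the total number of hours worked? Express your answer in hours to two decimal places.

41.83 hours

Tue: 09:28–16:56 = 7 h 28 min; less 45 min break → 6 h 43 min
Wed: 10:58–22:17 = 11 h 19 min; less 45 min break → 10 h 34 min
Thu: 10:47–22:03 = 11 h 16 min; less 45 min break → 10 h 31 min
Fri: 10:56–16:30 = 5 h 34 min; less 45 min break → 4 h 49 min
Sat: 08:59–18:57 = 9 h 58 min; less 45 min break → 9 h 13 min
Total: 6 h 43 min + 10 h 34 min + 10 h 31 min + 4 h 49 min + 9 h 13 min = 41 h 50 min.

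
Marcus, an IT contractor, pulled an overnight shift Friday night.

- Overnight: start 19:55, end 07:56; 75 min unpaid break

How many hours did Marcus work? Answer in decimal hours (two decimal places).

10.77 hours

Overnight: 19:55 → midnight = 4 h 5 min; midnight → 07:56 = 7 h 56 min; span 12 h 1 min; less 75 min break → 10 h 46 min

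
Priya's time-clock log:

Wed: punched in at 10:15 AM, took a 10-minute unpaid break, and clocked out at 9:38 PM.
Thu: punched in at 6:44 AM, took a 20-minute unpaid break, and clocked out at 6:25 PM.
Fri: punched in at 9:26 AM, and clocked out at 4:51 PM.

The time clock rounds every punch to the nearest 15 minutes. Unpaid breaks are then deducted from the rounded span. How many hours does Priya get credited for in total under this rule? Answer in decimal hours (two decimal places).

Wed: in 10:15 AM→10:15 AM, out 9:38 PM→9:45 PM; 11 h 30 min − 10 min = 11 h 20 min
Thu: in 6:44 AM→6:45 AM, out 6:25 PM→6:30 PM; 11 h 45 min − 20 min = 11 h 25 min
Fri: in 9:26 AM→9:30 AM, out 4:51 PM→4:45 PM; 7 h 15 min
Total credited: 30 h 0 min.

30.00 hours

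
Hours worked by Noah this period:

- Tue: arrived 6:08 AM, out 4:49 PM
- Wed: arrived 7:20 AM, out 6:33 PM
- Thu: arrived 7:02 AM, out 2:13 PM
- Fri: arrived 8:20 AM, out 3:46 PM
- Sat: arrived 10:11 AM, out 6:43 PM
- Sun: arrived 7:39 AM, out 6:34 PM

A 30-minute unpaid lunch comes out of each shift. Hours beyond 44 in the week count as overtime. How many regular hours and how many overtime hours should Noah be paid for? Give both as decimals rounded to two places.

Tue: 6:08 AM–4:49 PM = 10 h 41 min; less 30 min break → 10 h 11 min
Wed: 7:20 AM–6:33 PM = 11 h 13 min; less 30 min break → 10 h 43 min
Thu: 7:02 AM–2:13 PM = 7 h 11 min; less 30 min break → 6 h 41 min
Fri: 8:20 AM–3:46 PM = 7 h 26 min; less 30 min break → 6 h 56 min
Sat: 10:11 AM–6:43 PM = 8 h 32 min; less 30 min break → 8 h 2 min
Sun: 7:39 AM–6:34 PM = 10 h 55 min; less 30 min break → 10 h 25 min
Total worked: 52 h 58 min = 52.97 h.
Threshold 44 h → overtime 8 h 58 min, regular 44 h 0 min.

Regular 44.00 hours, overtime 8.97 hours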